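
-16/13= -1.23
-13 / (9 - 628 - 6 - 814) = 13 / 1439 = 0.01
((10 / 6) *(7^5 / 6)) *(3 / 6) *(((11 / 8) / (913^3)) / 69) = 84035 / 1374868702944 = 0.00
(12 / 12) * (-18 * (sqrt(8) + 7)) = -176.91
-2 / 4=-1 / 2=-0.50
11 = 11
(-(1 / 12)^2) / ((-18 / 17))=17 / 2592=0.01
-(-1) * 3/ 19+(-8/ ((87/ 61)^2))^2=17008411939/ 1088505459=15.63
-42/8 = -21/4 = -5.25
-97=-97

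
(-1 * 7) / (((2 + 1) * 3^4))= -7 / 243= -0.03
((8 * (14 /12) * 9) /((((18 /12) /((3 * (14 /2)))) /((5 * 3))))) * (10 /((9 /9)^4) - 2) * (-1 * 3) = -423360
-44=-44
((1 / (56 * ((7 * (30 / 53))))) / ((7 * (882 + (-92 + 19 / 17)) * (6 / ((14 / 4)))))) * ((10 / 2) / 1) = 901 / 379584576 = 0.00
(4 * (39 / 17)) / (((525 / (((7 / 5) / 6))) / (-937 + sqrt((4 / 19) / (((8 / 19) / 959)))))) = -24362 / 6375 + 13 * sqrt(1918) / 6375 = -3.73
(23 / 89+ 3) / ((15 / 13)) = 754 / 267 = 2.82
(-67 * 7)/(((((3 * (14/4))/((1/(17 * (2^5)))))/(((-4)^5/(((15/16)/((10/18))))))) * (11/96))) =2195456/5049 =434.83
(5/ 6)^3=125/ 216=0.58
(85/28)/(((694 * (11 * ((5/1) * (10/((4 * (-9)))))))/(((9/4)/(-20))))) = 1377/42750400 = 0.00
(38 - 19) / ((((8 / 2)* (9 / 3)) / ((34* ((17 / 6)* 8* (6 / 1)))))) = 21964 / 3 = 7321.33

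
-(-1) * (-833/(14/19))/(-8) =2261/16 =141.31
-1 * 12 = -12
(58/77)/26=0.03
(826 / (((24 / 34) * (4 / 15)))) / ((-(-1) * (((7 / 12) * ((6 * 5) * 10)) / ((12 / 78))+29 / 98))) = 1720145 / 446016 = 3.86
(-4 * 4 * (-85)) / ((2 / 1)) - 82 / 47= 31878 / 47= 678.26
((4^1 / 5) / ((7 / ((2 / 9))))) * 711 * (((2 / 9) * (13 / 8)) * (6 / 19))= 4108 / 1995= 2.06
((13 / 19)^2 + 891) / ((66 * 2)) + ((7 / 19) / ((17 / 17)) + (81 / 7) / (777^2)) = 39840049765 / 5593951671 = 7.12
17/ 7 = 2.43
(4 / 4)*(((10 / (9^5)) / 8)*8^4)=5120 / 59049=0.09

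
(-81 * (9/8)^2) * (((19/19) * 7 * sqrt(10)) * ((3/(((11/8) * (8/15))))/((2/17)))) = -35134155 * sqrt(10)/1408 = -78909.06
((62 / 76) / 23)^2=961 / 763876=0.00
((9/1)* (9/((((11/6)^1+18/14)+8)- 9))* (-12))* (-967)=39476808/89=443559.64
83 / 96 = 0.86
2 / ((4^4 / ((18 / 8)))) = 9 / 512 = 0.02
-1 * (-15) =15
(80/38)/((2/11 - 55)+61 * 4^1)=440/39539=0.01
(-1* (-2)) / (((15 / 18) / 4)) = 48 / 5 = 9.60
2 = 2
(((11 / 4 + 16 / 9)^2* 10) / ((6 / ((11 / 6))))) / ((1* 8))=1461295 / 186624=7.83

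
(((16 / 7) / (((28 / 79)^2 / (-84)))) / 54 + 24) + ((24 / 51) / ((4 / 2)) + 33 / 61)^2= -3.70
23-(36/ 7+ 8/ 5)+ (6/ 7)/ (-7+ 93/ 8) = 21293/ 1295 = 16.44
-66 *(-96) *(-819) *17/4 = -22054032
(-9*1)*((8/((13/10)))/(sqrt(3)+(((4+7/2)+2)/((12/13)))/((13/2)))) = -16.71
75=75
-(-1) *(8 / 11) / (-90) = -4 / 495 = -0.01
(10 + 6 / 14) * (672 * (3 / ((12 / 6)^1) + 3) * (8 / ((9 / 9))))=252288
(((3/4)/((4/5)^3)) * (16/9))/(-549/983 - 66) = -122875/3140496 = -0.04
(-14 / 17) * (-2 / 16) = 0.10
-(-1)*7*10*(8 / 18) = 280 / 9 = 31.11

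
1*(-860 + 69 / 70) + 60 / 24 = -29978 / 35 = -856.51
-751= -751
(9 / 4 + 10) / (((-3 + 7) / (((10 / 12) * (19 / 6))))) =4655 / 576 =8.08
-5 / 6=-0.83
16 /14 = 8 /7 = 1.14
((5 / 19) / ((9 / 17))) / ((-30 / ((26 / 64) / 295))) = -221 / 9685440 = -0.00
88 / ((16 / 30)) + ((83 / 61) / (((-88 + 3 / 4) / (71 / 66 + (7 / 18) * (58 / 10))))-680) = -5427645793 / 10538055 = -515.05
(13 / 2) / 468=0.01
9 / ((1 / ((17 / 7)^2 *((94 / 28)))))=122247 / 686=178.20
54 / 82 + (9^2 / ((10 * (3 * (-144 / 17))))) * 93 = -190143 / 6560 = -28.99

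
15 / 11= 1.36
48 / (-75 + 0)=-0.64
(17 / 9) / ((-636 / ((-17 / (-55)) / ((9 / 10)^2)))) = -1445 / 1275021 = -0.00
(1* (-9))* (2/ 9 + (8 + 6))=-128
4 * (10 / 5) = 8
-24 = -24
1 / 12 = 0.08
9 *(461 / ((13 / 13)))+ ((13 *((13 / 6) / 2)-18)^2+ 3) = 600097 / 144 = 4167.34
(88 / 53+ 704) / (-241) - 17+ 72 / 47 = -11043771 / 600331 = -18.40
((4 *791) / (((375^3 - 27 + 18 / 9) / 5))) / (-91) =-226 / 68554655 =-0.00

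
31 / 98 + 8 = 815 / 98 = 8.32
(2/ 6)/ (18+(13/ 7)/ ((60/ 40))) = 0.02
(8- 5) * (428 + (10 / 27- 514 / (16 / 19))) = -39313 / 72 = -546.01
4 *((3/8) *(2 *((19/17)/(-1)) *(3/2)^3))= -1539/136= -11.32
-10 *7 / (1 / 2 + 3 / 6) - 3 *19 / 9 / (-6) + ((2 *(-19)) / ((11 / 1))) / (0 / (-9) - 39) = -177235 / 2574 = -68.86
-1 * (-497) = 497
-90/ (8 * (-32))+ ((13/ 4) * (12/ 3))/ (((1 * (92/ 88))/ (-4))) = -145397/ 2944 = -49.39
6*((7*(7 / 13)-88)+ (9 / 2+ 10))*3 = -16317 / 13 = -1255.15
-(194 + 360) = -554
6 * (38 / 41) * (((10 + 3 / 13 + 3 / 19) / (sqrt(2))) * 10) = 153960 * sqrt(2) / 533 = 408.50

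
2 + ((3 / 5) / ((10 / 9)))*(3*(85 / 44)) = 2257 / 440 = 5.13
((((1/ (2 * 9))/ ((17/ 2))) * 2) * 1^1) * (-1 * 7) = -14/ 153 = -0.09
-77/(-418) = 7/38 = 0.18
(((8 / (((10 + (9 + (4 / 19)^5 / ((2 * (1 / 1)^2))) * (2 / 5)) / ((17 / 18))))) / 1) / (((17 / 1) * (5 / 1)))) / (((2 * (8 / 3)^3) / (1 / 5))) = 0.00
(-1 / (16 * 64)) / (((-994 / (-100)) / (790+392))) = -14775 / 127232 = -0.12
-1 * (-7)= 7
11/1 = 11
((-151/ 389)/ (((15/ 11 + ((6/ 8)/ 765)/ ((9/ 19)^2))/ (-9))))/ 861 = 411695460/ 138802504253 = 0.00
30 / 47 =0.64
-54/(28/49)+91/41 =-7567/82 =-92.28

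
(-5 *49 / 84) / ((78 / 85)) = -2975 / 936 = -3.18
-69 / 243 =-23 / 81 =-0.28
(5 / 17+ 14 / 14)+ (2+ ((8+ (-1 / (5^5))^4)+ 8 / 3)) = 67901611328125051 / 4863739013671875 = 13.96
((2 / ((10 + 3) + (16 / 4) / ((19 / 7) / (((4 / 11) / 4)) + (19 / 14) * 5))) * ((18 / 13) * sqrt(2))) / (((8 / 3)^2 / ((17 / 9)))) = 78489 * sqrt(2) / 1398800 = 0.08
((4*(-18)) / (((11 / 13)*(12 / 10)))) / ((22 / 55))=-1950 / 11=-177.27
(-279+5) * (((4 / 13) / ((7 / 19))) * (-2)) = 41648 / 91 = 457.67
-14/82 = -7/41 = -0.17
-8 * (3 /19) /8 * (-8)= 24 /19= 1.26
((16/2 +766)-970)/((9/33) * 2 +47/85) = -178.44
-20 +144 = 124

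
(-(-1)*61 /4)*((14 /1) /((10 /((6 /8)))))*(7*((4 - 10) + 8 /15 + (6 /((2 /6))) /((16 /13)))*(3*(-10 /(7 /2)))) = -1407819 /160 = -8798.87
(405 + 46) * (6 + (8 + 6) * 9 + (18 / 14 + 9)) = 64170.86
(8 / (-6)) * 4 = -16 / 3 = -5.33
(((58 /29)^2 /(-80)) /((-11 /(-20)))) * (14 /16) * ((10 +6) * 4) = -56 /11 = -5.09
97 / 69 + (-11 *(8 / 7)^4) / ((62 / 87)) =-128015777 / 5135739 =-24.93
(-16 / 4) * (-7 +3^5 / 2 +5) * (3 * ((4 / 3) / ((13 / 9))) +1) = -1801.69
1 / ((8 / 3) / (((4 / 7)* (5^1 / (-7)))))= -15 / 98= -0.15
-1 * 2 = -2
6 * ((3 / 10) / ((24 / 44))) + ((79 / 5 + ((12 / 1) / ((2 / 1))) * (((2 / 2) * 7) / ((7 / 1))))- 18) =71 / 10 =7.10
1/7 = 0.14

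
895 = 895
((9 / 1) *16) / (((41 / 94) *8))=1692 / 41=41.27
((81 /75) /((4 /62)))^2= 700569 /2500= 280.23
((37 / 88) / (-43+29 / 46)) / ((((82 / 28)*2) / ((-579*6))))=10347309 / 1757998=5.89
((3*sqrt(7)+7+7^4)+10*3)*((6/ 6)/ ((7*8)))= 3*sqrt(7)/ 56+1219/ 28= 43.68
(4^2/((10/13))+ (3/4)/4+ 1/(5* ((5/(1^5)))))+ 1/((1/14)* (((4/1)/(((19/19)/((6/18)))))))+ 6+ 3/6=15211/400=38.03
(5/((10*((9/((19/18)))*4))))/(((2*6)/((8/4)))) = 19/7776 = 0.00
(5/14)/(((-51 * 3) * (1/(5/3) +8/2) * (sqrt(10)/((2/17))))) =-5 * sqrt(10)/837522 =-0.00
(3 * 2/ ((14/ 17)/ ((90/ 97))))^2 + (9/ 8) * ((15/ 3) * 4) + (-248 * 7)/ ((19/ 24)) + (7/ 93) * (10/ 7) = -3461549537569/ 1629318894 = -2124.54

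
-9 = -9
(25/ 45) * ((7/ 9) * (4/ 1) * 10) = 1400/ 81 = 17.28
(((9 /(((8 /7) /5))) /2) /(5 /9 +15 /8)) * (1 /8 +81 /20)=13527 /400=33.82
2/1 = 2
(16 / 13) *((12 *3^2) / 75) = 576 / 325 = 1.77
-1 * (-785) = 785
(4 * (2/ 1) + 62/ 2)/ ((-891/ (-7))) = 91/ 297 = 0.31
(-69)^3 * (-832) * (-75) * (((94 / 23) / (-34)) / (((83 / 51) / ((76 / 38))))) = 251335094400 / 83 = 3028133667.47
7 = 7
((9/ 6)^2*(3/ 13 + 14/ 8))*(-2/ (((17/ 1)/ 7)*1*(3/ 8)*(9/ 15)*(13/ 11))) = -39655/ 2873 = -13.80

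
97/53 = 1.83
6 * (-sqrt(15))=-23.24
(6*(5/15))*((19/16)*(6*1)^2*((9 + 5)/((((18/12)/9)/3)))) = 21546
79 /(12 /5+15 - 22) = -395 /23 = -17.17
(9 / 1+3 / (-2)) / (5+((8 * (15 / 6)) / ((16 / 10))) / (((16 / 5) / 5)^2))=768 / 3637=0.21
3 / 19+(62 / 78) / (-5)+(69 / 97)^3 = 0.36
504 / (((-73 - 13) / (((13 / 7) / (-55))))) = 468 / 2365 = 0.20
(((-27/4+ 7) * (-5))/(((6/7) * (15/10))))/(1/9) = -35/4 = -8.75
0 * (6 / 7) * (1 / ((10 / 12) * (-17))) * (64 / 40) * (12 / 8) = 0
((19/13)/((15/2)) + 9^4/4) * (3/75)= 65.62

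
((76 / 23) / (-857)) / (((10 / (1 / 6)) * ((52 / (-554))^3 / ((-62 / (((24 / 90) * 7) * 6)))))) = -0.43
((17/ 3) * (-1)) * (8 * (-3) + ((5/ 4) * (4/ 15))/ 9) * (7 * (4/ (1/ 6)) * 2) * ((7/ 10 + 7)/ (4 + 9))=47427688/ 1755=27024.32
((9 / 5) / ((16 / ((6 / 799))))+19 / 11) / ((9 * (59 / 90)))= 607537 / 2074204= 0.29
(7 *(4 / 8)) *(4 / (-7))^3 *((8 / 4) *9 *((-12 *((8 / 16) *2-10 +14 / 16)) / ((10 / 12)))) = -67392 / 49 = -1375.35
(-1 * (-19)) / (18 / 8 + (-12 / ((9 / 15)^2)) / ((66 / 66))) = -228 / 373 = -0.61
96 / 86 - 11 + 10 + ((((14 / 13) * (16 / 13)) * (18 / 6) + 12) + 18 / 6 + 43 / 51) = 7388527 / 370617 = 19.94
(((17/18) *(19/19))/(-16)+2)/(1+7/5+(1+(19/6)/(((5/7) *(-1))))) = -1.88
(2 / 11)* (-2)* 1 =-4 / 11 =-0.36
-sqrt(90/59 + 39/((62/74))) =-sqrt(160818483)/1829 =-6.93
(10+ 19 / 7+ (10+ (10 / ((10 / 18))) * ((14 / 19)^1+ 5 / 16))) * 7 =44265 / 152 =291.22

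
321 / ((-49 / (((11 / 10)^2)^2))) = -4699761 / 490000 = -9.59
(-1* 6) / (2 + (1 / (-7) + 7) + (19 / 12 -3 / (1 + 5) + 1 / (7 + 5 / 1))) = -252 / 421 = -0.60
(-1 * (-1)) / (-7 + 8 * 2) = 1 / 9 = 0.11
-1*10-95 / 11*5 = -585 / 11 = -53.18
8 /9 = 0.89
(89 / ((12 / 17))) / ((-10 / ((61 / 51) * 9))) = -5429 / 40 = -135.72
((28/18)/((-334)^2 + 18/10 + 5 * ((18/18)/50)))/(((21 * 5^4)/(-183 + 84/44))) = -2656/13805290125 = -0.00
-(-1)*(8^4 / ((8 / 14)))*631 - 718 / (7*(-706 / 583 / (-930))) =10981706558 / 2471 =4444235.76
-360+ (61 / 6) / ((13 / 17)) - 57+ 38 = -365.71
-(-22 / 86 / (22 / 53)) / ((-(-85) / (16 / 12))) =106 / 10965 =0.01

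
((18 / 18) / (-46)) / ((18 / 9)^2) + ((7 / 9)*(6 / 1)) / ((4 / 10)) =11.66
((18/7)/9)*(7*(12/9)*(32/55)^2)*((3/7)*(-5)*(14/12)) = -4096/1815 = -2.26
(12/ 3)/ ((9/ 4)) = 16/ 9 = 1.78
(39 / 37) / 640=39 / 23680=0.00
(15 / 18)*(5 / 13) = 25 / 78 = 0.32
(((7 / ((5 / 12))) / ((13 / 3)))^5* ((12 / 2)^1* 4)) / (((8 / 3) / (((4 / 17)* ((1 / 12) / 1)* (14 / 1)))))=42682710841344 / 19724940625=2163.90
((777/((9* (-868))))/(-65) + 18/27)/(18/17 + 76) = 274669/31675800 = 0.01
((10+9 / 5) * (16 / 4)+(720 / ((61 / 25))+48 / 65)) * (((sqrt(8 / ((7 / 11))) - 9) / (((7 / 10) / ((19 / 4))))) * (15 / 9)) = -193810830 / 5551+129207220 * sqrt(154) / 116571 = -21159.71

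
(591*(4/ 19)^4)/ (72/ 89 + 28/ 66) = 222178176/ 236011331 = 0.94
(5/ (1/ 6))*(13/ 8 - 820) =-98205/ 4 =-24551.25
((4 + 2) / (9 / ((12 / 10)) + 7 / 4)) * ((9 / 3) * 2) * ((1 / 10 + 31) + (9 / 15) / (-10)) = 111744 / 925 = 120.80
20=20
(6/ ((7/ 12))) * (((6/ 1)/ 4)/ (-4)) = -27/ 7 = -3.86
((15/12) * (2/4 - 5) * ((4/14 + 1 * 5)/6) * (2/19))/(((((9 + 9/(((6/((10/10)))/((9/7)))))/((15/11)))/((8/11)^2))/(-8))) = 118400/429913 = 0.28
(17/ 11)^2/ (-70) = -289/ 8470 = -0.03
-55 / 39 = -1.41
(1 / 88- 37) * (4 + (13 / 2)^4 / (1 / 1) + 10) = -93695175 / 1408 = -66544.87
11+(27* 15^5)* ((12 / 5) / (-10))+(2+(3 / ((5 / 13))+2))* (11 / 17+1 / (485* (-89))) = -18054286396393 / 3669025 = -4920731.36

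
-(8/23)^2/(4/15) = -240/529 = -0.45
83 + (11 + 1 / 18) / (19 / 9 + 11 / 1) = 19787 / 236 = 83.84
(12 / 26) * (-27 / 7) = -162 / 91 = -1.78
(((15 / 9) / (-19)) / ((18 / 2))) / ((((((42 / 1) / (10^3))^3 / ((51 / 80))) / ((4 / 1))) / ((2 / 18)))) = -531250000 / 14252679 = -37.27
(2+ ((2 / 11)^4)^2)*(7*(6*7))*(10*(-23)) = -28989912377160 / 214358881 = -135240.08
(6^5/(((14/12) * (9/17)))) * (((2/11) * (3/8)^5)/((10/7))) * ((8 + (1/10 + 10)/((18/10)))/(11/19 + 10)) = 11537883/754688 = 15.29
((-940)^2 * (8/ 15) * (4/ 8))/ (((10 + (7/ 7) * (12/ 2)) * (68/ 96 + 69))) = 353440/ 1673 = 211.26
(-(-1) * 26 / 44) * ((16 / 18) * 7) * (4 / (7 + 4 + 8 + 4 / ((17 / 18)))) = 24752 / 39105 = 0.63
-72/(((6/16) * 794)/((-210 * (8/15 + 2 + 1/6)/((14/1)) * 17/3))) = 22032/397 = 55.50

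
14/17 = 0.82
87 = 87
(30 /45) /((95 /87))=58 /95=0.61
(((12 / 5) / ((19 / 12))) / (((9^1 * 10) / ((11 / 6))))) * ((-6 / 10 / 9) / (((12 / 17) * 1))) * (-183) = 0.53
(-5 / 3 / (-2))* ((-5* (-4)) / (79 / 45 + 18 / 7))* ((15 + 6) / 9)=12250 / 1363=8.99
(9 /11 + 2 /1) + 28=30.82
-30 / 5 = -6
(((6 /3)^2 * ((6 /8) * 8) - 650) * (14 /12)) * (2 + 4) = -4382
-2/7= -0.29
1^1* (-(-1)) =1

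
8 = 8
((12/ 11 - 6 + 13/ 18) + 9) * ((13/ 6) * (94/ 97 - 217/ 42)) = -30266327/ 691416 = -43.77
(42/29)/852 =7/4118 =0.00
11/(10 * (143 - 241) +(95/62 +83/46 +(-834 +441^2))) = 0.00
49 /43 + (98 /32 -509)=-347301 /688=-504.80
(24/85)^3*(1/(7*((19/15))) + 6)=11238912/81678625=0.14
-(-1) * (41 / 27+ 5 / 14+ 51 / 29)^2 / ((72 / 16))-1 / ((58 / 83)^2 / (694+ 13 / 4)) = -1424.94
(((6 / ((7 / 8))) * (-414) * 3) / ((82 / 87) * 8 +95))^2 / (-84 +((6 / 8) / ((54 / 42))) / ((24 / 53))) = -83.40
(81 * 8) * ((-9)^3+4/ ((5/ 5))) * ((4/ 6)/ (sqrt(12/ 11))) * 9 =-469800 * sqrt(33) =-2698795.53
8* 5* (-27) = -1080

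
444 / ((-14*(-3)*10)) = 1.06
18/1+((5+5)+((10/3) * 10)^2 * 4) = 40252/9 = 4472.44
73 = 73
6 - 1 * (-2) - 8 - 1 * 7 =-7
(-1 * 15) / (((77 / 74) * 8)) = -555 / 308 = -1.80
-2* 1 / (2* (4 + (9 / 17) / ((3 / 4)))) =-17 / 80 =-0.21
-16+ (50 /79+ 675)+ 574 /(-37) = 1882761 /2923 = 644.12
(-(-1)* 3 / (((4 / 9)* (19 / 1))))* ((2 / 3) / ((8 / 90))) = 2.66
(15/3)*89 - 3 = 442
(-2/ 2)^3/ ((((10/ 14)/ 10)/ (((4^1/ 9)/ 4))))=-14/ 9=-1.56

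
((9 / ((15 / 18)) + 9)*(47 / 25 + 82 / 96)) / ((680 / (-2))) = -6369 / 40000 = -0.16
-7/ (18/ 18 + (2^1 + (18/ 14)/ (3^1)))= -49/ 24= -2.04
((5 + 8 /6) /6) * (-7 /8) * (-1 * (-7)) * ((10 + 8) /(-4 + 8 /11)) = 10241 /288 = 35.56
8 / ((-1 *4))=-2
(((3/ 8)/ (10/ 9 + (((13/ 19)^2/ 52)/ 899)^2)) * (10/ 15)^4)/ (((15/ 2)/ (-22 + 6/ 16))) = -145770578529064/ 758344050219645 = -0.19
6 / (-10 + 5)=-6 / 5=-1.20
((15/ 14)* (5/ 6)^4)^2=9765625/ 36578304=0.27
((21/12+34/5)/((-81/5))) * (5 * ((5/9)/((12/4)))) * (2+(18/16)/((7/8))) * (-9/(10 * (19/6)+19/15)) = 0.44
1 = 1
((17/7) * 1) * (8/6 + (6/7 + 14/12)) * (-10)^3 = -8153.06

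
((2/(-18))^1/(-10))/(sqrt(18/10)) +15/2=sqrt(5)/270 +15/2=7.51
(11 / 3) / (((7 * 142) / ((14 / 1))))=11 / 213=0.05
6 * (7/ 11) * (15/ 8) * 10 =1575/ 22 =71.59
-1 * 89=-89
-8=-8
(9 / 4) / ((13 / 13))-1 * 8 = -23 / 4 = -5.75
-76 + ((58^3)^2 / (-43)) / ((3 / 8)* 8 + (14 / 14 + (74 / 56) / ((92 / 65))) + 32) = -98065262914132 / 4091063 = -23970606.88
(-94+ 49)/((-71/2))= 90/71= 1.27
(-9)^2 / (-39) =-27 / 13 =-2.08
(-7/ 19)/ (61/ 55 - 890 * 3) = 385/ 2788991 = 0.00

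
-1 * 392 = -392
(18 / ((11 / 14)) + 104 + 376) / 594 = 922 / 1089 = 0.85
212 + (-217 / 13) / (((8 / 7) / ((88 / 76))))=192747 / 988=195.09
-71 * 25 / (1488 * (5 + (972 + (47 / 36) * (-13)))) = -5325 / 4285564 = -0.00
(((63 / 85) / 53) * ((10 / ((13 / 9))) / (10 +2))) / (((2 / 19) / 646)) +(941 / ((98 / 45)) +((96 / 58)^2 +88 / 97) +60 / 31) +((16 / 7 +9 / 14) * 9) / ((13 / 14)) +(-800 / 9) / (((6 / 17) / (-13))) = 8735889261146056 / 2305199358189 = 3789.65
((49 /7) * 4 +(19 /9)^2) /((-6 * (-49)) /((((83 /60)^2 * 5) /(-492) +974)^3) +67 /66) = 2375510317479190963277764703618 /74298895385381461199984692599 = 31.97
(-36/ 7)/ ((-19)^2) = -36/ 2527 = -0.01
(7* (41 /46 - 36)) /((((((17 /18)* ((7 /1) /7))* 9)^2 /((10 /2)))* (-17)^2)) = -6650 /112999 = -0.06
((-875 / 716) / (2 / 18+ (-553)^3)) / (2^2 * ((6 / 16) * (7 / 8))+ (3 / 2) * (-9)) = -525 / 885430127296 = -0.00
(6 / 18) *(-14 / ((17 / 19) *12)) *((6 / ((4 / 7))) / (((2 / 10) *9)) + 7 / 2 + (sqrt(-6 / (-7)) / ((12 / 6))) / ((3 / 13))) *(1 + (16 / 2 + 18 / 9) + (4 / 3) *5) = -98686 / 1377 - 13091 *sqrt(42) / 5508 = -87.07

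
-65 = -65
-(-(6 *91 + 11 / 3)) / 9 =1649 / 27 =61.07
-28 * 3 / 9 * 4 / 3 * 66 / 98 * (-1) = 8.38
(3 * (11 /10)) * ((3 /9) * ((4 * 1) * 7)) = 154 /5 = 30.80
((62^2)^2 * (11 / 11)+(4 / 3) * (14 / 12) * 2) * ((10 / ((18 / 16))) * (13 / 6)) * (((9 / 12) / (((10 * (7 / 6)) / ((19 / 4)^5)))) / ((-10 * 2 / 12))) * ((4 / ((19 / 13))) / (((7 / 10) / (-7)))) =732234986755987 / 1008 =726423597972.21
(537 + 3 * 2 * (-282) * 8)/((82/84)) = -545958/41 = -13316.05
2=2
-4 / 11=-0.36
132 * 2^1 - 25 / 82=21623 / 82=263.70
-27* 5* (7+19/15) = -1116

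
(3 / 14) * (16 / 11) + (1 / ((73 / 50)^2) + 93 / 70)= 8655527 / 4103330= 2.11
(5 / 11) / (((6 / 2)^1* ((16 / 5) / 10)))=125 / 264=0.47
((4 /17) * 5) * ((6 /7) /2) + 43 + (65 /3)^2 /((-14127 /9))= 4272512 /98889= 43.21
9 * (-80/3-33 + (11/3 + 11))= -405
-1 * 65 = -65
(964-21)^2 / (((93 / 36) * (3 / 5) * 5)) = 3556996 / 31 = 114741.81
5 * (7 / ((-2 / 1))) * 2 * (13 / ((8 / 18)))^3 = -56056455 / 64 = -875882.11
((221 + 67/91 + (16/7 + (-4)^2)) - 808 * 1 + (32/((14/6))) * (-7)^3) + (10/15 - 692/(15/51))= -10406912/1365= -7624.11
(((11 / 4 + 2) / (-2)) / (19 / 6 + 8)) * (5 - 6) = 57 / 268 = 0.21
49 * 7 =343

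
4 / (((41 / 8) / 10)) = 320 / 41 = 7.80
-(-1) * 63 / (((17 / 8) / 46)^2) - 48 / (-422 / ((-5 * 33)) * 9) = 1800064072 / 60979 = 29519.41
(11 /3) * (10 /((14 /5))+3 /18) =1727 /126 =13.71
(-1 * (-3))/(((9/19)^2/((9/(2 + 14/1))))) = 361/48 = 7.52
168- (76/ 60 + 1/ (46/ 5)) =114971/ 690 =166.62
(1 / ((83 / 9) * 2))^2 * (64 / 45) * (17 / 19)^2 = 41616 / 12434645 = 0.00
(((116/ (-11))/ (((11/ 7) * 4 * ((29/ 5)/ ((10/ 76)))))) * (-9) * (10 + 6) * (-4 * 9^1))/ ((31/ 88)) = -3628800/ 6479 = -560.09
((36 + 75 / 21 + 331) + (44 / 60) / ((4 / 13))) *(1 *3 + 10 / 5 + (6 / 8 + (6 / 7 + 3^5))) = 1094763949 / 11760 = 93092.17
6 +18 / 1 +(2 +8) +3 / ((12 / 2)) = 69 / 2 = 34.50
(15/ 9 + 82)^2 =63001/ 9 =7000.11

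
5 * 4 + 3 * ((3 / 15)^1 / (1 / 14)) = 142 / 5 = 28.40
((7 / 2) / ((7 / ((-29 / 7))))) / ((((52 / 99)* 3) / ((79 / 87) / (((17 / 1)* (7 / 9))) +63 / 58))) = -263043 / 173264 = -1.52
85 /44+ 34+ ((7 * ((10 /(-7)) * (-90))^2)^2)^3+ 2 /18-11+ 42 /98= 111842096446476000000000000001186691849 /46589004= 2400611449999575007012384000000.00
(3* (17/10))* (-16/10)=-8.16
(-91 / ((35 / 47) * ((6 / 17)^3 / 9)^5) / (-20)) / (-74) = -1748940484472497449523 / 58923417600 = -29681585958.66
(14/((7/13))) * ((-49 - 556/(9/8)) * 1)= -127114/9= -14123.78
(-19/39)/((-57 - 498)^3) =19/6667201125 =0.00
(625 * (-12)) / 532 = -1875 / 133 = -14.10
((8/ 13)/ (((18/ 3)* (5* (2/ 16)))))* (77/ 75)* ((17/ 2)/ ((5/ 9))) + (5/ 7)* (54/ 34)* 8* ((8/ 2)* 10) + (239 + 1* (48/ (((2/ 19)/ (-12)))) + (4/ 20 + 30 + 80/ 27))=-126200702678/ 26105625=-4834.23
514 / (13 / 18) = 9252 / 13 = 711.69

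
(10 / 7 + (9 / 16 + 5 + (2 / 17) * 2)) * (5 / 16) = 68795 / 30464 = 2.26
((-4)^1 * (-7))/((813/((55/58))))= 770/23577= 0.03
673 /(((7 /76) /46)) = 336115.43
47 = 47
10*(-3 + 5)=20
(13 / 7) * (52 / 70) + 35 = 8913 / 245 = 36.38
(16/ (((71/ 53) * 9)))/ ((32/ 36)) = 106/ 71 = 1.49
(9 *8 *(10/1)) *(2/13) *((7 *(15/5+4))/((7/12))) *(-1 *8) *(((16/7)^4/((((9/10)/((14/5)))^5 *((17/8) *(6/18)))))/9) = -134690174402560/1449981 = -92890992.64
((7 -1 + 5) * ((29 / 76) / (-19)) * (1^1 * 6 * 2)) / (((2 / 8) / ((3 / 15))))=-3828 / 1805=-2.12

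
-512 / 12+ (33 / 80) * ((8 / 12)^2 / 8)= -6823 / 160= -42.64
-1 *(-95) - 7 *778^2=-4236893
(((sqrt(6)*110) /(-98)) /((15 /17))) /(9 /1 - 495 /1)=187*sqrt(6) /71442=0.01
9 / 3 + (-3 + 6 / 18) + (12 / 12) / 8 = 11 / 24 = 0.46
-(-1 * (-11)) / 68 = -11 / 68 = -0.16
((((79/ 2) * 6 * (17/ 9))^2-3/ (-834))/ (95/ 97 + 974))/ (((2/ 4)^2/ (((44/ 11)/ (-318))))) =-194548799228/ 18811420857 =-10.34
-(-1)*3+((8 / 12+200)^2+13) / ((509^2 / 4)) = 8445271 / 2331729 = 3.62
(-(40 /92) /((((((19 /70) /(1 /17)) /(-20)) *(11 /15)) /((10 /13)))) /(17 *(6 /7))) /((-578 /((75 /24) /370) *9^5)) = -765625 /22806436221826686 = -0.00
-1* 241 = -241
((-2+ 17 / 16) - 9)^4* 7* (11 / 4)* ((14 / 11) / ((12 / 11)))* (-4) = -876084.67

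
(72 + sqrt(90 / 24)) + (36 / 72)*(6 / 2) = sqrt(15) / 2 + 147 / 2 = 75.44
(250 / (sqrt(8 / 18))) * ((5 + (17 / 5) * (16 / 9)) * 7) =86975 / 3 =28991.67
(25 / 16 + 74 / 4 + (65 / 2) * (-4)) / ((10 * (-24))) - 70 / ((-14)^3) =0.48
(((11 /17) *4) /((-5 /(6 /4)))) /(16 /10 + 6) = -33 /323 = -0.10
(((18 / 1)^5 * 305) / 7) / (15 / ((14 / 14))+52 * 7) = 576318240 / 2653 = 217232.66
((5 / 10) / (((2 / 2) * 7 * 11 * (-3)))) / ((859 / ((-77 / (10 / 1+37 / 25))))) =25 / 1479198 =0.00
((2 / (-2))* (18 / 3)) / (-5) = 6 / 5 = 1.20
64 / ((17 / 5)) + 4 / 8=657 / 34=19.32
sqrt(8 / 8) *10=10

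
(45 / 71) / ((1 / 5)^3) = 5625 / 71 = 79.23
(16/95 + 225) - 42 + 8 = 18161/95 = 191.17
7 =7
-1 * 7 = -7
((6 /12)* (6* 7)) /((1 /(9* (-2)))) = -378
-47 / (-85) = 47 / 85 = 0.55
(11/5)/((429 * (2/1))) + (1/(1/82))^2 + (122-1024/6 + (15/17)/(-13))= 44257027/6630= 6675.27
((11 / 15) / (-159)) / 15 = -11 / 35775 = -0.00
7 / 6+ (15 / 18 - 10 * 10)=-98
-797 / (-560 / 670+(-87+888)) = -53399 / 53611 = -1.00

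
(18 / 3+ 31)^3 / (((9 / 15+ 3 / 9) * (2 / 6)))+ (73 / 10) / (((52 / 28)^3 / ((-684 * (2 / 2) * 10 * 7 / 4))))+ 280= 4596817523 / 30758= 149451.12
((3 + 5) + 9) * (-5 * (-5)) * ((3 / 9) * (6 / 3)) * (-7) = -1983.33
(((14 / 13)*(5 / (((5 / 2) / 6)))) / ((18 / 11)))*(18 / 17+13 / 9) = 117964 / 5967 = 19.77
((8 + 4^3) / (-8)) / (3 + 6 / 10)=-5 / 2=-2.50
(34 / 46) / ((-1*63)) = -17 / 1449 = -0.01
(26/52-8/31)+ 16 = 1007/62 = 16.24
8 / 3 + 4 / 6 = 10 / 3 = 3.33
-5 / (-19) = 5 / 19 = 0.26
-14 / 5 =-2.80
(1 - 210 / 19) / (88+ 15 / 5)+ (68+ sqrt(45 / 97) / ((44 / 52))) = 39 * sqrt(485) / 1067+ 117381 / 1729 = 68.69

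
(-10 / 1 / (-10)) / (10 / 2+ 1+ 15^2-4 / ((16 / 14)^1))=2 / 455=0.00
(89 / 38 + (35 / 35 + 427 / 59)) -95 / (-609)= 14657861 / 1365378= 10.74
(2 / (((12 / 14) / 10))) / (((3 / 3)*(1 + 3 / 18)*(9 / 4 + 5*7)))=80 / 149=0.54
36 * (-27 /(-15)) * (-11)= -3564 /5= -712.80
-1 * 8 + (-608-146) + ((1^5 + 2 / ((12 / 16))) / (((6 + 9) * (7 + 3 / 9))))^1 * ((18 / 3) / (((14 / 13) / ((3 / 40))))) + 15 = -2091561 / 2800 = -746.99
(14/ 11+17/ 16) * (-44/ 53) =-411/ 212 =-1.94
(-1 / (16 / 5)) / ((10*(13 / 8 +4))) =-1 / 180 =-0.01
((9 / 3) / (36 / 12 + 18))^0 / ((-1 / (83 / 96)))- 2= -275 / 96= -2.86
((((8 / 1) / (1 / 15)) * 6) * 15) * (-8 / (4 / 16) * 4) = -1382400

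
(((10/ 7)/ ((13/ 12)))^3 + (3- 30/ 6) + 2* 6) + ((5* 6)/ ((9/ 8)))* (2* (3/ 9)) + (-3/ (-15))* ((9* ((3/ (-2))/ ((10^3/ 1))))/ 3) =2039386460749/ 67821390000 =30.07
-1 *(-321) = 321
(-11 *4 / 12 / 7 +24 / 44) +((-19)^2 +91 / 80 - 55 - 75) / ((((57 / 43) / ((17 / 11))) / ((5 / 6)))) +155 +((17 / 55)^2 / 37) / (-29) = 47313862688669 / 124328080800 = 380.56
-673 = -673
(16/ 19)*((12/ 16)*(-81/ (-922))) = 486/ 8759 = 0.06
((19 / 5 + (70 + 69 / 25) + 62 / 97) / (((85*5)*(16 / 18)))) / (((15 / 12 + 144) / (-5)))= -120348 / 17108375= -0.01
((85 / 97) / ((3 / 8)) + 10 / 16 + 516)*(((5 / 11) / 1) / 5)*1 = 1208143 / 25608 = 47.18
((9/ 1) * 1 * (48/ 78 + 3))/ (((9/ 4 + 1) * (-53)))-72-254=-2921674/ 8957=-326.19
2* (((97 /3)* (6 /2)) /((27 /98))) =19012 /27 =704.15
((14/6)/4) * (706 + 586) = 2261/3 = 753.67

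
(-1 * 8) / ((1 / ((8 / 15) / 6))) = -32 / 45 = -0.71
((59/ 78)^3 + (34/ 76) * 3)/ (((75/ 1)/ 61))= 976199897/ 676236600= 1.44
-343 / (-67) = 343 / 67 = 5.12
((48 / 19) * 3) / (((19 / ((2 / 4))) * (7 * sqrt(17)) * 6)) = 12 * sqrt(17) / 42959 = 0.00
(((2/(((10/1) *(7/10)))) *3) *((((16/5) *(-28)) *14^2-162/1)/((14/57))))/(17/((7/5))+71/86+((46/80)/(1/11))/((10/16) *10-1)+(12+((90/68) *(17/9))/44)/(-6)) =-114683035104/22553503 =-5084.93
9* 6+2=56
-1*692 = -692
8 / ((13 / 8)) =64 / 13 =4.92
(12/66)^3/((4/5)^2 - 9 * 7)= -200/2075029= -0.00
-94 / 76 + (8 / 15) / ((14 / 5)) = -835 / 798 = -1.05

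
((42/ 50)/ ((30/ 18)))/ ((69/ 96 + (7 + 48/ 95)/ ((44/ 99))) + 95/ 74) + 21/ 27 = 384573707/ 478052325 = 0.80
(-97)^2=9409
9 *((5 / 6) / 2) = 15 / 4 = 3.75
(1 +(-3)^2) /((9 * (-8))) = -5 /36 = -0.14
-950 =-950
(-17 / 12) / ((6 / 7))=-119 / 72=-1.65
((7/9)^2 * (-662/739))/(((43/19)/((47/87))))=-28967134/223932519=-0.13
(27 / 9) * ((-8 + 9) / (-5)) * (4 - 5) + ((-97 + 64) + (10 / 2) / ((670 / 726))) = -9039 / 335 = -26.98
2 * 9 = 18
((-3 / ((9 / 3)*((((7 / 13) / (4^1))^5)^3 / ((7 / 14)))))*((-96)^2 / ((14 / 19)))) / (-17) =2405947964388145171964224339968 / 564959819683217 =4258617835401467.85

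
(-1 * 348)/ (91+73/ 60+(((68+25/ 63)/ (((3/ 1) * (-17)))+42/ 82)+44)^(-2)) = -168828403044049920/ 44738169980125207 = -3.77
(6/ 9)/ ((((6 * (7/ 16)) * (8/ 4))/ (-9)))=-8/ 7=-1.14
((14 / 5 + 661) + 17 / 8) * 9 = 239733 / 40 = 5993.32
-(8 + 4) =-12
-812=-812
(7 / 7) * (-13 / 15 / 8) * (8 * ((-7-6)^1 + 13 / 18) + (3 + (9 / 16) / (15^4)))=111409987 / 10800000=10.32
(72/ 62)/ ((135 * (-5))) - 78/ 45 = -1.74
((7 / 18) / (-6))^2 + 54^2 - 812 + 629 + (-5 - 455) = 26512321 / 11664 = 2273.00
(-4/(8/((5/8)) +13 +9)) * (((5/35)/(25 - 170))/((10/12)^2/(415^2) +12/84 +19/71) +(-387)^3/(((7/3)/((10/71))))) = 8504014900652654532/21146841187801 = 402141.14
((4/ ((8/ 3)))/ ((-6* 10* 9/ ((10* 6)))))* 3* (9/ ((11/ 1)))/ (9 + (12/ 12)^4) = -0.04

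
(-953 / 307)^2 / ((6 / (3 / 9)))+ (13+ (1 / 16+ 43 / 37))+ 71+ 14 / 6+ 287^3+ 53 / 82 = 486712101181747069 / 20588505552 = 23639991.74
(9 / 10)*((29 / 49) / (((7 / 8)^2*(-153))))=-928 / 204085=-0.00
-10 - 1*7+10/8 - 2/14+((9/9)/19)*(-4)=-8567/532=-16.10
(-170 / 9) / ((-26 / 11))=935 / 117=7.99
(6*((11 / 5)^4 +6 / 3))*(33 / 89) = 3146418 / 55625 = 56.56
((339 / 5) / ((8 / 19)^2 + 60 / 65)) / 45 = 530309 / 387300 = 1.37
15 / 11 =1.36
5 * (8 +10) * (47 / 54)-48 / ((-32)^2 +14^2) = 71639 / 915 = 78.29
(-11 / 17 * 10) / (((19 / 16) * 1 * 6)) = -880 / 969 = -0.91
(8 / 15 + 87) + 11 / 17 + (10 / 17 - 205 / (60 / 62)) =-20921 / 170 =-123.06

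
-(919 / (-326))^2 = -844561 / 106276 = -7.95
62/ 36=31/ 18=1.72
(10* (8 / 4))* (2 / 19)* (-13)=-520 / 19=-27.37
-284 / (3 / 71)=-20164 / 3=-6721.33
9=9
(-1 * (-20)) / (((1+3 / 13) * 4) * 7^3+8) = 65 / 5514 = 0.01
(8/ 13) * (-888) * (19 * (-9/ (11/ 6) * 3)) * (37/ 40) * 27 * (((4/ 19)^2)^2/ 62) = 18395154432/ 152029735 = 121.00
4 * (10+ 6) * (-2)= -128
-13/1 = -13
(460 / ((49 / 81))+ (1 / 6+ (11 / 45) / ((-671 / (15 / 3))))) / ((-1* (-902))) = 0.84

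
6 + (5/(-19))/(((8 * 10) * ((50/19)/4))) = 1199/200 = 6.00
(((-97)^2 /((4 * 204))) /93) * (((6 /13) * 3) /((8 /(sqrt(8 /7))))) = 9409 * sqrt(14) /1534624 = 0.02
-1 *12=-12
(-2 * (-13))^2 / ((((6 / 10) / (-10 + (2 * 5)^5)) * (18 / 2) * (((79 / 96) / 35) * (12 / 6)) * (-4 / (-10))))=52572520000 / 79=665474936.71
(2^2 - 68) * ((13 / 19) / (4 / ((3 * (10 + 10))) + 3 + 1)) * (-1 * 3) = 37440 / 1159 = 32.30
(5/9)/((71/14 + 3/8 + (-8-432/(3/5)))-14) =-280/371223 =-0.00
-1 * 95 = -95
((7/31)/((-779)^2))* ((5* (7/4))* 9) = 2205/75248284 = 0.00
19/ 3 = 6.33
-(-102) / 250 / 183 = 17 / 7625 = 0.00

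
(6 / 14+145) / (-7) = -1018 / 49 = -20.78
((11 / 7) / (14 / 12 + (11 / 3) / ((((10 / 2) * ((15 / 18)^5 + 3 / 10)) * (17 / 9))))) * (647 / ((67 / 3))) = 59430038778 / 2245121291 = 26.47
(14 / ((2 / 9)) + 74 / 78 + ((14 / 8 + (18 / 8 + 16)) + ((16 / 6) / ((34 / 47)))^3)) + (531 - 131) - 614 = -137887888 / 1724463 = -79.96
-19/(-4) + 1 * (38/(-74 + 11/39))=48697/11500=4.23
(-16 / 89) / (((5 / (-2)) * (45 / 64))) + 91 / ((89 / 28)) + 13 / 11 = 6589153 / 220275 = 29.91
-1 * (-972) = 972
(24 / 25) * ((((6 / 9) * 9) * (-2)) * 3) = -864 / 25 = -34.56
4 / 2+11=13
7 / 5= 1.40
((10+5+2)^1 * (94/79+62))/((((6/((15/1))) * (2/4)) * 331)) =424320/26149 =16.23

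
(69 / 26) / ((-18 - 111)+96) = -23 / 286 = -0.08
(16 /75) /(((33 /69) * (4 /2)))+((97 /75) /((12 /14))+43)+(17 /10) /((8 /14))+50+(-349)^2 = 2413594397 /19800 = 121898.71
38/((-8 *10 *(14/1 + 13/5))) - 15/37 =-10663/24568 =-0.43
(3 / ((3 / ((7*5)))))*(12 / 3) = 140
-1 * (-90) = 90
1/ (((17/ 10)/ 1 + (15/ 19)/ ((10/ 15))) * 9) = 95/ 2466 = 0.04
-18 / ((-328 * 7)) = 9 / 1148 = 0.01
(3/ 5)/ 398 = 3/ 1990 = 0.00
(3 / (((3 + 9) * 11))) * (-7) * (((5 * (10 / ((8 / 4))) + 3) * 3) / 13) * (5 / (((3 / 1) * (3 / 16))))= -3920 / 429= -9.14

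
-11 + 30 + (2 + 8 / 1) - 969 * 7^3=-332338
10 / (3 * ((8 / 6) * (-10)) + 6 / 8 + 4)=-40 / 141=-0.28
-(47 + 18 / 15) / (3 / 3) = -241 / 5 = -48.20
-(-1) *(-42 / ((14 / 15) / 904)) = -40680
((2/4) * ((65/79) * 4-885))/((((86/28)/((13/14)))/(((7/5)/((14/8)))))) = -362206/3397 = -106.63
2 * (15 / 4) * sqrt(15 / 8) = 15 * sqrt(30) / 8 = 10.27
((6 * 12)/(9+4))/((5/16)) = 17.72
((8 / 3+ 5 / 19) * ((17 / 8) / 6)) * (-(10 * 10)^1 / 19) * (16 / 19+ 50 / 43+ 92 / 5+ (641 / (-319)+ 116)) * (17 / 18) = -42262167047015 / 60967017144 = -693.20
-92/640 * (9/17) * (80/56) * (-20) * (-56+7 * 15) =7245/68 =106.54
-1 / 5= -0.20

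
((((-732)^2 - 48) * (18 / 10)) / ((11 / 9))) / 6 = 7232976 / 55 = 131508.65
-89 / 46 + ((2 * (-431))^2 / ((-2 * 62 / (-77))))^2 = 9411272808281285 / 44206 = 212895824283.61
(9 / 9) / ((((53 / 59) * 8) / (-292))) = -4307 / 106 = -40.63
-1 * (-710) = 710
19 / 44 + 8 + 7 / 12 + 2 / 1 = 727 / 66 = 11.02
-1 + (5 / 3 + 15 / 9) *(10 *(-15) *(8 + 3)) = -5501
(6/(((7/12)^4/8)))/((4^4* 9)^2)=3/38416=0.00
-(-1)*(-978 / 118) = -489 / 59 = -8.29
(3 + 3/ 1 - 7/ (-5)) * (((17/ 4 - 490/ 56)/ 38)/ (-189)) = 37/ 7980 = 0.00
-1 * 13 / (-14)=13 / 14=0.93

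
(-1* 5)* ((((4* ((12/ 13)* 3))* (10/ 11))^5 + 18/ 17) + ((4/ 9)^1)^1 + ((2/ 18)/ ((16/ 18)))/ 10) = -517736.32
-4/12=-1/3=-0.33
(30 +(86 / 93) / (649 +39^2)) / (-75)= -3027193 / 7567875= -0.40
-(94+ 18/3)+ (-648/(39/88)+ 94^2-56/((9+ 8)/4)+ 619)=1741407/221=7879.67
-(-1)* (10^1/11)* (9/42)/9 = 5/231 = 0.02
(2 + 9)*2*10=220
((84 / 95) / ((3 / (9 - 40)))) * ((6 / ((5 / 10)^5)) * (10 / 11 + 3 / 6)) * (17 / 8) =-5489232 / 1045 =-5252.85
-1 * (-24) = 24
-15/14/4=-15/56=-0.27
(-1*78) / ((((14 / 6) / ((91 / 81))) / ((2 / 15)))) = -676 / 135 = -5.01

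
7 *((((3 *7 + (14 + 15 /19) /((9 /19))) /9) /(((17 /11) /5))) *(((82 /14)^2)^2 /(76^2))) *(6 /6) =36522960925 /1364034168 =26.78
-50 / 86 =-25 / 43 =-0.58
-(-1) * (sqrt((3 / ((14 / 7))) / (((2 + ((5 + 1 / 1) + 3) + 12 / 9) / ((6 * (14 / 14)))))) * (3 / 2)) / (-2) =-9 * sqrt(111) / 148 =-0.64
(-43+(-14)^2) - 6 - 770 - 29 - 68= -720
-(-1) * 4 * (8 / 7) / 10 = 16 / 35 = 0.46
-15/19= -0.79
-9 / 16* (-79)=711 / 16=44.44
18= 18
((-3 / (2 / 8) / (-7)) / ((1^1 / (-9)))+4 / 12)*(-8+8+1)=-317 / 21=-15.10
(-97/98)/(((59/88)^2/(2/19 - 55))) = 55962016/462973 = 120.88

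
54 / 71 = 0.76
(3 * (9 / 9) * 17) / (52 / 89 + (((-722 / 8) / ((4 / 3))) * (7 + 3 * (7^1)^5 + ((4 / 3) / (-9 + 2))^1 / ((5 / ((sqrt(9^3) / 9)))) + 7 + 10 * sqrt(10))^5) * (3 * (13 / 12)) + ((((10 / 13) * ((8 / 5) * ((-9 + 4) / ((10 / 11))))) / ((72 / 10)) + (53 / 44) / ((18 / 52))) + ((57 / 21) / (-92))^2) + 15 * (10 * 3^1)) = -16875834469407934804681066356891448125597324642240547440600000 / 23754153575066960351677809013670692569806103862799117419766808345935668469509085803441 + 16730266317861353757009719464873999153998652562185050000000 * sqrt(10) / 23754153575066960351677809013670692569806103862799117419766808345935668469509085803441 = -0.00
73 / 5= 14.60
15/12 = 5/4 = 1.25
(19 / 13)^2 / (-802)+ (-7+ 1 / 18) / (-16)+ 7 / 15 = 87636473 / 97587360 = 0.90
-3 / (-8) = 3 / 8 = 0.38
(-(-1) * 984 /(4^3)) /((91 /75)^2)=691875 /66248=10.44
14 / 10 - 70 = -343 / 5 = -68.60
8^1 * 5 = 40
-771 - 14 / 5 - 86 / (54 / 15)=-35896 / 45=-797.69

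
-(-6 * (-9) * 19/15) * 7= -2394/5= -478.80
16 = 16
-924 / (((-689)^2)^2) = -924 / 225360027841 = -0.00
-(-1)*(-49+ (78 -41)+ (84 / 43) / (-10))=-2622 / 215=-12.20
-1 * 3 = -3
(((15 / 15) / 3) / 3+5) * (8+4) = 184 / 3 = 61.33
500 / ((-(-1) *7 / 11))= 5500 / 7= 785.71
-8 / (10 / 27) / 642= -18 / 535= -0.03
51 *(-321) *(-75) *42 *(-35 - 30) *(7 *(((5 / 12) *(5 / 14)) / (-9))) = 1551834375 / 4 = 387958593.75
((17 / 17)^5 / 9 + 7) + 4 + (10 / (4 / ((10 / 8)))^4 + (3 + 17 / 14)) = 31834379 / 2064384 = 15.42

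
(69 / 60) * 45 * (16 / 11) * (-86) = -71208 / 11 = -6473.45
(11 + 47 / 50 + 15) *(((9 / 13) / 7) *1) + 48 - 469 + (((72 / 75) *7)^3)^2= 4073331317966293 / 44433593750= 91672.34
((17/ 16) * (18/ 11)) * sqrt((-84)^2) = 3213/ 22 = 146.05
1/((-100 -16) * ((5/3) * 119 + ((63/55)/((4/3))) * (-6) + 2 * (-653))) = 165/21299398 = 0.00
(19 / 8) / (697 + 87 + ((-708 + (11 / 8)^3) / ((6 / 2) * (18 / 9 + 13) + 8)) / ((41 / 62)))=1321184 / 424933677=0.00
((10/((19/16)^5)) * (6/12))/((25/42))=44040192/12380495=3.56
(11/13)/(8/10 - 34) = -0.03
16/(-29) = -16/29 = -0.55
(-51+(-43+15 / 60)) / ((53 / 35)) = -13125 / 212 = -61.91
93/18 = 31/6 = 5.17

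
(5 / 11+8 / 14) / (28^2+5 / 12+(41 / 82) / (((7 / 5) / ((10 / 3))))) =316 / 241967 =0.00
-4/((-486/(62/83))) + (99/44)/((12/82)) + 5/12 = 15.80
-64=-64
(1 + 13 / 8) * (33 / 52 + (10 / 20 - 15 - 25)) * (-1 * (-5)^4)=26525625 / 416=63763.52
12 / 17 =0.71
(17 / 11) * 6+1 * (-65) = -613 / 11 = -55.73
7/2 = 3.50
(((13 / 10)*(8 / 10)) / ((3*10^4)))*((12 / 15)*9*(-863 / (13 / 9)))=-23301 / 156250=-0.15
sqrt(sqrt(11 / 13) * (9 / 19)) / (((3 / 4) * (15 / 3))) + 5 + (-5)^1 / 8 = 4 * 11^(1 / 4) * 13^(3 / 4) * sqrt(19) / 1235 + 35 / 8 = 4.55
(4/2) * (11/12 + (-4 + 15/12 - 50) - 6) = -347/3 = -115.67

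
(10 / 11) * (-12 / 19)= -120 / 209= -0.57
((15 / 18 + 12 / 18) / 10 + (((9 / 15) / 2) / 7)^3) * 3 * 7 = 154431 / 49000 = 3.15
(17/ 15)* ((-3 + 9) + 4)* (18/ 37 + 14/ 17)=1648/ 111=14.85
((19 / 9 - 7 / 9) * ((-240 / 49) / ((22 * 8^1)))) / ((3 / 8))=-160 / 1617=-0.10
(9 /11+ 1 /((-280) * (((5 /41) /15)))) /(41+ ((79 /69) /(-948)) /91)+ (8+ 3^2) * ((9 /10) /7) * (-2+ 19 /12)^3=-0.15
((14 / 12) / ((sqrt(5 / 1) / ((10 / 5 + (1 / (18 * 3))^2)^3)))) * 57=26395358823421 * sqrt(5) / 247949112960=238.04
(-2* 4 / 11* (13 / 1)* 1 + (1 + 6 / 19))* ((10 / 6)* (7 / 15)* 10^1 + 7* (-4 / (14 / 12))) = 27594 / 209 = 132.03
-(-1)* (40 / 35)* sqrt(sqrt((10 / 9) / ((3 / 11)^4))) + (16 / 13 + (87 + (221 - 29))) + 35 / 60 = 88* 10^(1 / 4)* sqrt(3) / 63 + 43807 / 156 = 285.12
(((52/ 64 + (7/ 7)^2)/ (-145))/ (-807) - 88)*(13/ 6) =-73856627/ 387360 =-190.67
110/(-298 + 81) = -110/217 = -0.51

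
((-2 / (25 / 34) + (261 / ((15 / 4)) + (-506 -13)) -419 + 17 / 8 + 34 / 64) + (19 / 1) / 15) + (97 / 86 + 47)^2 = 6430518823 / 4437600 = 1449.10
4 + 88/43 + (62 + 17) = 3657/43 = 85.05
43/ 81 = 0.53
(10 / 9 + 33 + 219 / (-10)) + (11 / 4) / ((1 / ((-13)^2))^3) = 2389272653 / 180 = 13273736.96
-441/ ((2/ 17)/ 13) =-97461/ 2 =-48730.50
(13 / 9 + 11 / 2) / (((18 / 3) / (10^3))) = 31250 / 27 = 1157.41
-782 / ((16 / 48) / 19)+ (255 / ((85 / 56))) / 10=-44557.20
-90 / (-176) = 0.51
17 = 17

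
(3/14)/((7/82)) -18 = -759/49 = -15.49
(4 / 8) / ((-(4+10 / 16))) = -4 / 37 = -0.11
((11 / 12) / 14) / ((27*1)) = 11 / 4536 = 0.00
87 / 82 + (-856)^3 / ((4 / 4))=-51432205225 / 82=-627222014.94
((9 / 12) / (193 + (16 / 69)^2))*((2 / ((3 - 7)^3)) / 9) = -1587 / 117648512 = -0.00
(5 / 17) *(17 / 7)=5 / 7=0.71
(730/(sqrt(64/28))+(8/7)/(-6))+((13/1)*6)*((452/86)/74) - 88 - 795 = -29323183/33411+365*sqrt(7)/2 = -394.80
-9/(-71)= 0.13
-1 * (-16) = 16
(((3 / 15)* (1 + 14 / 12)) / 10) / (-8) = -0.01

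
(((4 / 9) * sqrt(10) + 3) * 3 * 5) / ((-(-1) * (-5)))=-9- 4 * sqrt(10) / 3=-13.22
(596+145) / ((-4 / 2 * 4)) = -741 / 8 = -92.62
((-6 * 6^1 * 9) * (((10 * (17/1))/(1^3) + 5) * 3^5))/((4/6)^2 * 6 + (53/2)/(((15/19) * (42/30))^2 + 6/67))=-873889770600/1451047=-602247.74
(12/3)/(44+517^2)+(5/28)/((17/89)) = 118965089/127250508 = 0.93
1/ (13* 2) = 1/ 26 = 0.04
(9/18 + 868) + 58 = 1853/2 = 926.50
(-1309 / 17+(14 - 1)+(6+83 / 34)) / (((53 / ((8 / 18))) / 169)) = -638482 / 8109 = -78.74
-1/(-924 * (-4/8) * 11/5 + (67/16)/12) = -960/976079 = -0.00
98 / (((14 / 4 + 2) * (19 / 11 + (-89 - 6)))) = -98 / 513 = -0.19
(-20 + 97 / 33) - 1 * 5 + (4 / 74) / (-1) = -27002 / 1221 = -22.11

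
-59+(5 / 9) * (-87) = -322 / 3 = -107.33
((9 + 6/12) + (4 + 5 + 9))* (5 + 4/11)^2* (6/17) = 52215/187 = 279.22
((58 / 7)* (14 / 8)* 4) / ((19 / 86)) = 4988 / 19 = 262.53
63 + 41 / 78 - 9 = 4253 / 78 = 54.53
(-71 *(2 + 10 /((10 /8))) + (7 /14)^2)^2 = 8059921 /16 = 503745.06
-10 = -10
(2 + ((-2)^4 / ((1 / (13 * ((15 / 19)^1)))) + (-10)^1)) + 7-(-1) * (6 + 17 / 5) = 16398 / 95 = 172.61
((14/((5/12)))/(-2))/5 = -84/25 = -3.36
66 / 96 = 11 / 16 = 0.69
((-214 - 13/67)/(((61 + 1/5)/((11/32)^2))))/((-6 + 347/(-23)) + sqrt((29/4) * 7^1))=4592965795 * sqrt(203)/8749405965312 + 96851670025/4374702982656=0.03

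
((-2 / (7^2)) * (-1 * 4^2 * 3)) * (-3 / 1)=-288 / 49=-5.88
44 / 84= 11 / 21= 0.52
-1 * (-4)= 4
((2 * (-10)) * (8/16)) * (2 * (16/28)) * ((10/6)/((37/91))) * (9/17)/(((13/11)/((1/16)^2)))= -825/10064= -0.08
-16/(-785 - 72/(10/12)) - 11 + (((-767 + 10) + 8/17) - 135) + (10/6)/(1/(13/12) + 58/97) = -384176910569/426193026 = -901.42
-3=-3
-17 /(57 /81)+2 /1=-421 /19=-22.16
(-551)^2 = 303601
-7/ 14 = -1/ 2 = -0.50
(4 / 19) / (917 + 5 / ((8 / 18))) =16 / 70547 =0.00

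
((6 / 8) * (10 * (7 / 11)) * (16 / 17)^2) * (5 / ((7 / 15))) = 144000 / 3179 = 45.30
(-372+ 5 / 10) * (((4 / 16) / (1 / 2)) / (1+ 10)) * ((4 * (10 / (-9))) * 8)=59440 / 99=600.40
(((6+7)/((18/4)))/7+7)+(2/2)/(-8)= 7.29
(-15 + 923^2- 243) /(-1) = -851671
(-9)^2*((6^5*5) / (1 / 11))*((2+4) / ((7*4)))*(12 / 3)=29693211.43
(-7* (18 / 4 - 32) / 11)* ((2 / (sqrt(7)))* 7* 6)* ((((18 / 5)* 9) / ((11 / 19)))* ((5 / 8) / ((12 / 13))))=700245* sqrt(7) / 88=21053.12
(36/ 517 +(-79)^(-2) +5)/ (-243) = -5452726/ 261354357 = -0.02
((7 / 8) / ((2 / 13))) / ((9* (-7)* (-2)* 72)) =13 / 20736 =0.00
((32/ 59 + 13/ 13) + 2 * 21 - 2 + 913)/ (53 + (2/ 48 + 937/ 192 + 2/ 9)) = 32439168/ 1975969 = 16.42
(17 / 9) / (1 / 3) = 17 / 3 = 5.67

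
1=1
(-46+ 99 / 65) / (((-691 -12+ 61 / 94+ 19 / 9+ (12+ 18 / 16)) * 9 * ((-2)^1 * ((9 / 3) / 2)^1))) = -0.00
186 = 186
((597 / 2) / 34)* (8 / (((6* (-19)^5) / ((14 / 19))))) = -2786 / 799779977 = -0.00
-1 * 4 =-4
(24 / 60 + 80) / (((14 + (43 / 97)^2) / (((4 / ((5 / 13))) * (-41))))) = -206772184 / 85625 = -2414.86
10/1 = 10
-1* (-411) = 411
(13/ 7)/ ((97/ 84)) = 156/ 97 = 1.61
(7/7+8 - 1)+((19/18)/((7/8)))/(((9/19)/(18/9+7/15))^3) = 27644627452/155003625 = 178.35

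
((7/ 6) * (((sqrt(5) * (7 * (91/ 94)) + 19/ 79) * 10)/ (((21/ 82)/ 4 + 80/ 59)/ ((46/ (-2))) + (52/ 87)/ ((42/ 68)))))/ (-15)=-201445330996 * sqrt(5)/ 34626102965 - 12017146904/ 58201322005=-13.22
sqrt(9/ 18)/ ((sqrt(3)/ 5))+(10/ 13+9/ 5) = 5*sqrt(6)/ 6+167/ 65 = 4.61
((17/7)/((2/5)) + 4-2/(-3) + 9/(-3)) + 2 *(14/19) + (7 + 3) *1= 15331/798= 19.21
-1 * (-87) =87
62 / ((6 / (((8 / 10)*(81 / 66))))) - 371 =-19847 / 55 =-360.85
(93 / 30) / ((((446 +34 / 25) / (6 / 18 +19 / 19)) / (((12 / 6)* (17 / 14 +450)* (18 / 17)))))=979135 / 110908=8.83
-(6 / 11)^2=-36 / 121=-0.30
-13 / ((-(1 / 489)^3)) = 1520092197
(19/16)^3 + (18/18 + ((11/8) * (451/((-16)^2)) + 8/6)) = 79015/12288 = 6.43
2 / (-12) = -1 / 6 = -0.17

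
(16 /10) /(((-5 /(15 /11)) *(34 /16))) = -192 /935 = -0.21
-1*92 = -92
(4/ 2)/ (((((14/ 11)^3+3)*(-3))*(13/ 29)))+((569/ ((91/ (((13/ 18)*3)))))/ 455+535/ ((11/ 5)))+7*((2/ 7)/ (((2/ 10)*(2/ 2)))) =358178304613/ 1416184770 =252.92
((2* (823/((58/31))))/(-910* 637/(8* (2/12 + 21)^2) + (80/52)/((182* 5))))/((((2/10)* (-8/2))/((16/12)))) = 2434017631955/268468165869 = 9.07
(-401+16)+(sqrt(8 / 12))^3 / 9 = -385+2* sqrt(6) / 81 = -384.94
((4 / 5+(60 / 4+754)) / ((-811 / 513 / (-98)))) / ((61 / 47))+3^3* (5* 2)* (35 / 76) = 346768014411 / 9399490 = 36892.22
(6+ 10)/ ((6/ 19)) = 152/ 3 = 50.67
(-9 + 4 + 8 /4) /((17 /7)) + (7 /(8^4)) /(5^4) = -53759881 /43520000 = -1.24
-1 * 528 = -528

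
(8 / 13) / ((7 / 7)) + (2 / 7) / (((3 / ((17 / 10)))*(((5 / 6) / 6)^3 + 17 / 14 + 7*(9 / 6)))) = 0.63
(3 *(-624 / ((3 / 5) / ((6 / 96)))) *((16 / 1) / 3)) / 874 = -1.19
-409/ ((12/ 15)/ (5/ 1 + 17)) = -22495/ 2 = -11247.50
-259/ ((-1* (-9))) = -259/ 9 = -28.78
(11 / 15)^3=1331 / 3375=0.39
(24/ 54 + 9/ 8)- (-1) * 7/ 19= 2651/ 1368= 1.94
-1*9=-9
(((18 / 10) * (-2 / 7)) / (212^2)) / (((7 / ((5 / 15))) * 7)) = -0.00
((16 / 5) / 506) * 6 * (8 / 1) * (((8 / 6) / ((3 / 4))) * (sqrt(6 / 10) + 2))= 2048 * sqrt(15) / 18975 + 4096 / 3795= 1.50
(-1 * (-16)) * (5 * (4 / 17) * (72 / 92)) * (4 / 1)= 23040 / 391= 58.93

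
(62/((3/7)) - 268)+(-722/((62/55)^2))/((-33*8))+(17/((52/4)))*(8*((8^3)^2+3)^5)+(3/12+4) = 7766547336119474248335607148258443/599664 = 12951498399302733277861610000.00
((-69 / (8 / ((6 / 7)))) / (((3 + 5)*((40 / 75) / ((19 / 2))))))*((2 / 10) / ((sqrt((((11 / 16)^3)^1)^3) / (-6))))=36246528*sqrt(11) / 1127357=106.64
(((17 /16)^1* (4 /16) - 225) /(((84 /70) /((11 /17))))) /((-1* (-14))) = -791065 /91392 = -8.66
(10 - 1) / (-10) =-9 / 10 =-0.90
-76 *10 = -760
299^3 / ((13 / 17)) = 34955791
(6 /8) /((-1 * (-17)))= 3 /68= 0.04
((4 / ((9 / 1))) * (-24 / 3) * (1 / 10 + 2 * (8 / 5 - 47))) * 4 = 58048 / 45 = 1289.96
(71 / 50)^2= 5041 / 2500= 2.02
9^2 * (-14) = -1134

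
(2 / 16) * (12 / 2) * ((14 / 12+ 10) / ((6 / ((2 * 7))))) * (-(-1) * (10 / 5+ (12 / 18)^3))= 14539 / 324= 44.87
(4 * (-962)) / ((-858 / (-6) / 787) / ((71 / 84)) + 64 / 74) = -3563.50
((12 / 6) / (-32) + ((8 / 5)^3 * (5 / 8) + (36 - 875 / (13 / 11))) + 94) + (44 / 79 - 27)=-260582827 / 410800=-634.33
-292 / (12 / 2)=-146 / 3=-48.67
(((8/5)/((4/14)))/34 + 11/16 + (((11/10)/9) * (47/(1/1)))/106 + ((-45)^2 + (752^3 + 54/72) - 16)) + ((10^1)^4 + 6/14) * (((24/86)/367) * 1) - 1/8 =425261026.14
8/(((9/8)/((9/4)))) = 16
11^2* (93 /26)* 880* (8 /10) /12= 330088 /13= 25391.38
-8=-8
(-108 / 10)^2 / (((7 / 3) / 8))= 69984 / 175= 399.91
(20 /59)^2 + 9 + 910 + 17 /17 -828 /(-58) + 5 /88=8301176377 /8883512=934.45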